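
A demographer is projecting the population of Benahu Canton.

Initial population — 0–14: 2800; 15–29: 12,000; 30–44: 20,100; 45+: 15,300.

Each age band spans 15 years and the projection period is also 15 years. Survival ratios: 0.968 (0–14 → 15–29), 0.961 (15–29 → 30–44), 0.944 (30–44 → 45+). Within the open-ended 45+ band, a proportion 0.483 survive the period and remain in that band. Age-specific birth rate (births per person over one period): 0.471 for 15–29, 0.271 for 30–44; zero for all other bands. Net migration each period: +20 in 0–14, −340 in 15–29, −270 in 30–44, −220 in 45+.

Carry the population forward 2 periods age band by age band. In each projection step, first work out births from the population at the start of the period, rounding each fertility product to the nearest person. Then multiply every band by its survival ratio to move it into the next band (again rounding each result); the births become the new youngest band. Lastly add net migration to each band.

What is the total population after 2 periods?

39658

Let group 1 be 0–14 through group 4 = 45+.
— Period 1 —
Births: 12000 × 0.471 = 5652, 20100 × 0.271 = 5447 → 11099
Group 2: 2800 × 0.968 = 2710
Group 3: 12000 × 0.961 = 11532
Group 4: 20100 × 0.944 + 15300 × 0.483 = 18974 + 7390 = 26364
Net migration: Group 1 + 20 → 11119; Group 2 − 340 → 2370; Group 3 − 270 → 11262; Group 4 − 220 → 26144
Population now: 0–14=11119, 15–29=2370, 30–44=11262, 45+=26144
— Period 2 —
Births: 2370 × 0.471 = 1116, 11262 × 0.271 = 3052 → 4168
Group 2: 11119 × 0.968 = 10763
Group 3: 2370 × 0.961 = 2278
Group 4: 11262 × 0.944 + 26144 × 0.483 = 10631 + 12628 = 23259
Net migration: Group 1 + 20 → 4188; Group 2 − 340 → 10423; Group 3 − 270 → 2008; Group 4 − 220 → 23039
Population now: 0–14=4188, 15–29=10423, 30–44=2008, 45+=23039
Total after period 2: 4188 + 10423 + 2008 + 23039 = 39658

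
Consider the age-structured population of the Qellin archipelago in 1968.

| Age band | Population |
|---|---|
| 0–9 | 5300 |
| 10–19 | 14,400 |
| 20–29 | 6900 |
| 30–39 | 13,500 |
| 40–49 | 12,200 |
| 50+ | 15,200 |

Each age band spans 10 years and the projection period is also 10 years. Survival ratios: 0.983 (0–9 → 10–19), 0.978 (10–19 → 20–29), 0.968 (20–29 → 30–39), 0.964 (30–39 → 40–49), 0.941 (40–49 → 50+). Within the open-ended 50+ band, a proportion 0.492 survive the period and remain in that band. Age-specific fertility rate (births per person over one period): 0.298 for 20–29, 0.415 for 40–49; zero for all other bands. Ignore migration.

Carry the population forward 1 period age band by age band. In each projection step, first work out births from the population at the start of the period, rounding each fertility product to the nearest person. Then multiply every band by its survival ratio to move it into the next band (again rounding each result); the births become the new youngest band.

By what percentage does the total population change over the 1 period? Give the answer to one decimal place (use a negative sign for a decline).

-3.6

Period 1:
Births: 6900 × 0.298 = 2056 ; 12200 × 0.415 = 5063 — total 7119
10–19: 5300 × 0.983 = 5210
20–29: 14400 × 0.978 = 14083
30–39: 6900 × 0.968 = 6679
40–49: 13500 × 0.964 = 13014
50+: 12200 × 0.941 + 15200 × 0.492 = 11480 + 7478 = 18958
Giving 7119 / 5210 / 14083 / 6679 / 13014 / 18958.
Total: 67500 → 65063; change = -2437; percentage change = -3.6%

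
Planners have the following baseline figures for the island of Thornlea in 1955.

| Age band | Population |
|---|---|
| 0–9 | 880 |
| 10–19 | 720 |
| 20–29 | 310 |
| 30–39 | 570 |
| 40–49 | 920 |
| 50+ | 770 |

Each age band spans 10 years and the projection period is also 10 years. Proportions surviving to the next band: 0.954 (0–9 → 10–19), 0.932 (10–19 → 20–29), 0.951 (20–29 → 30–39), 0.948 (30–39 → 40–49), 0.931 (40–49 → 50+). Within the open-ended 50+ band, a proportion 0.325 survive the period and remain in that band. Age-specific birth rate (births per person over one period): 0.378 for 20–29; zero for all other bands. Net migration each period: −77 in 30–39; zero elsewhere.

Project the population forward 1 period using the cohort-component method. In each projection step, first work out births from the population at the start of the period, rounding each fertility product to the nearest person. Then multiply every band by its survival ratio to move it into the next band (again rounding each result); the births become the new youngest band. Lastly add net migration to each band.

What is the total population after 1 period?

3493

Period 1:
Births: 310 * 0.378 = 117
10–19: 880 * 0.954 = 840
20–29: 720 * 0.932 = 671
30–39: 310 * 0.951 = 295
40–49: 570 * 0.948 = 540
50+: 920 * 0.931 + 770 * 0.325 = 857 + 250 = 1107
Net migration: 30–39 − 77 → 218
Giving 117 / 840 / 671 / 218 / 540 / 1107.
Total after period 1: 117 + 840 + 671 + 218 + 540 + 1107 = 3493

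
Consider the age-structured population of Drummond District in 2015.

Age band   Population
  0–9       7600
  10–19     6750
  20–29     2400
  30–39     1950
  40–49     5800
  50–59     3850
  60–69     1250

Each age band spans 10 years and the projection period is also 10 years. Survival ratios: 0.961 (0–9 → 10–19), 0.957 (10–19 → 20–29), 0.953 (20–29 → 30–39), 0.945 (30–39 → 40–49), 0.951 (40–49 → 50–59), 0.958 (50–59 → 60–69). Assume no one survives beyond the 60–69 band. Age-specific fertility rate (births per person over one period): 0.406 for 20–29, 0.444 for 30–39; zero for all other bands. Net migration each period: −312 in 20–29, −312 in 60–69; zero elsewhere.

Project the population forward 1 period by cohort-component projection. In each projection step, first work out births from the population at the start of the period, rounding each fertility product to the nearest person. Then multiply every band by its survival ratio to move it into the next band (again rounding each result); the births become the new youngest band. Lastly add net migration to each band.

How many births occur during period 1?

(Groups numbered youngest = 1 to oldest = 7.)
After projecting period 1:
Births: 2400 × 0.406 = 974 ; 1950 × 0.444 = 866 — total 1840
Group 2: 7600 × 0.961 = 7304
Group 3: 6750 × 0.957 = 6460
Group 4: 2400 × 0.953 = 2287
Group 5: 1950 × 0.945 = 1843
Group 6: 5800 × 0.951 = 5516
Group 7: 3850 × 0.958 = 3688
Net migration: Group 3 − 312 → 6148; Group 7 − 312 → 3376
→ [1840, 7304, 6148, 2287, 1843, 5516, 3376]

1840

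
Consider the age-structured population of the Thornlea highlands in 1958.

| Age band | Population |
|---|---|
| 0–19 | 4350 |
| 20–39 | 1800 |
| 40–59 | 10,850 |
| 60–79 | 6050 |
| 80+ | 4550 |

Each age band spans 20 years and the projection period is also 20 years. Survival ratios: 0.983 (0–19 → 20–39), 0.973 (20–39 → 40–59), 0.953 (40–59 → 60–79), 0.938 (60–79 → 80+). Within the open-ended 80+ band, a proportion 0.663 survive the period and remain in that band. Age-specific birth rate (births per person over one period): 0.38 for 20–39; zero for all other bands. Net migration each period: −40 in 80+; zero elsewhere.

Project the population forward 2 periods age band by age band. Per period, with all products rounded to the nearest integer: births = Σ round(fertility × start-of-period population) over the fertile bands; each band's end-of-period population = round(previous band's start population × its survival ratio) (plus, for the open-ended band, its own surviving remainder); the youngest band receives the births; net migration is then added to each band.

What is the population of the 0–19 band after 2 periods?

(Bands numbered youngest = 1 to oldest = 5.)
[period 1]
Births: 1800 × 0.38 = 684
Band 2: 4350 × 0.983 = 4276
Band 3: 1800 × 0.973 = 1751
Band 4: 10850 × 0.953 = 10340
Band 5: 6050 × 0.938 + 4550 × 0.663 = 5675 + 3017 = 8692
Net migration: Band 5 − 40 → 8652
End of period: [684, 4276, 1751, 10340, 8652]
[period 2]
Births: 4276 × 0.38 = 1625
Band 2: 684 × 0.983 = 672
Band 3: 4276 × 0.973 = 4161
Band 4: 1751 × 0.953 = 1669
Band 5: 10340 × 0.938 + 8652 × 0.663 = 9699 + 5736 = 15435
Net migration: Band 5 − 40 → 15395
End of period: [1625, 672, 4161, 1669, 15395]

1625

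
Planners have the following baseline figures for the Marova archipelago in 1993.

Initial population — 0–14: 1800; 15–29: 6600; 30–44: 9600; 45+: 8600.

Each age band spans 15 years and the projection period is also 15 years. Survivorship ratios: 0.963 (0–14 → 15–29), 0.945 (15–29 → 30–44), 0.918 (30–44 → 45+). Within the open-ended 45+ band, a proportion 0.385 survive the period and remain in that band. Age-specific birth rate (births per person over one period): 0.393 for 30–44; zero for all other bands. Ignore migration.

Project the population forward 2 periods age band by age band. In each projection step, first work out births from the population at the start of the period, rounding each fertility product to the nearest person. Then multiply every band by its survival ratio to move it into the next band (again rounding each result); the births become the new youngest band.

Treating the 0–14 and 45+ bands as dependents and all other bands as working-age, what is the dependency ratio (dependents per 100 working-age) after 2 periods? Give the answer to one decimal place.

243.7

Let band 1 be 0–14 through band 4 = 45+.
[period 1]
Births: 9600 * 0.393 = 3773
Band 2: 1800 * 0.963 = 1733
Band 3: 6600 * 0.945 = 6237
Band 4: 9600 * 0.918 + 8600 * 0.385 = 8813 + 3311 = 12124
End of period: [3773, 1733, 6237, 12124]
[period 2]
Births: 6237 * 0.393 = 2451
Band 2: 3773 * 0.963 = 3633
Band 3: 1733 * 0.945 = 1638
Band 4: 6237 * 0.918 + 12124 * 0.385 = 5726 + 4668 = 10394
End of period: [2451, 3633, 1638, 10394]
Dependents (band 0–14 + band 45+) = 2451 + 10394 = 12845; working-age = 5271; ratio = 12845/5271 × 100 = 243.7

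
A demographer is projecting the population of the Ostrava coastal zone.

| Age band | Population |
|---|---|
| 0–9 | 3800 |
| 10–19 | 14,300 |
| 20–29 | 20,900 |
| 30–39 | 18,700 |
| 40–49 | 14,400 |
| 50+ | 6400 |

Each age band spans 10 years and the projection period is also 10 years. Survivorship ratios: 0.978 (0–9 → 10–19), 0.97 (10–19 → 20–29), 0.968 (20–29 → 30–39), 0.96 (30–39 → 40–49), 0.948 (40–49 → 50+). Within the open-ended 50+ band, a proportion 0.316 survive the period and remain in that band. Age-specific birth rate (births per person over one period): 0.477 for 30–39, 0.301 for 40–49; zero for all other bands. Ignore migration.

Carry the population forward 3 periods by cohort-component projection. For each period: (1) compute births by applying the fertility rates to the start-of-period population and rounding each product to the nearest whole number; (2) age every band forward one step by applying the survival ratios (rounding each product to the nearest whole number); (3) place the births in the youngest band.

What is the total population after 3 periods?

81282

(Groups numbered youngest = 1 to oldest = 6.)
Period 1.
Births: 18700 × 0.477 = 8920  |  14400 × 0.301 = 4334 → 13254
Group 2: 3800 × 0.978 = 3716
Group 3: 14300 × 0.97 = 13871
Group 4: 20900 × 0.968 = 20231
Group 5: 18700 × 0.96 = 17952
Group 6: 14400 × 0.948 + 6400 × 0.316 = 13651 + 2022 = 15673
Giving 13254 / 3716 / 13871 / 20231 / 17952 / 15673.
Period 2.
Births: 20231 × 0.477 = 9650  |  17952 × 0.301 = 5404 → 15054
Group 2: 13254 × 0.978 = 12962
Group 3: 3716 × 0.97 = 3605
Group 4: 13871 × 0.968 = 13427
Group 5: 20231 × 0.96 = 19422
Group 6: 17952 × 0.948 + 15673 × 0.316 = 17018 + 4953 = 21971
Giving 15054 / 12962 / 3605 / 13427 / 19422 / 21971.
Period 3.
Births: 13427 × 0.477 = 6405  |  19422 × 0.301 = 5846 → 12251
Group 2: 15054 × 0.978 = 14723
Group 3: 12962 × 0.97 = 12573
Group 4: 3605 × 0.968 = 3490
Group 5: 13427 × 0.96 = 12890
Group 6: 19422 × 0.948 + 21971 × 0.316 = 18412 + 6943 = 25355
Giving 12251 / 14723 / 12573 / 3490 / 12890 / 25355.
Total after period 3: 12251 + 14723 + 12573 + 3490 + 12890 + 25355 = 81282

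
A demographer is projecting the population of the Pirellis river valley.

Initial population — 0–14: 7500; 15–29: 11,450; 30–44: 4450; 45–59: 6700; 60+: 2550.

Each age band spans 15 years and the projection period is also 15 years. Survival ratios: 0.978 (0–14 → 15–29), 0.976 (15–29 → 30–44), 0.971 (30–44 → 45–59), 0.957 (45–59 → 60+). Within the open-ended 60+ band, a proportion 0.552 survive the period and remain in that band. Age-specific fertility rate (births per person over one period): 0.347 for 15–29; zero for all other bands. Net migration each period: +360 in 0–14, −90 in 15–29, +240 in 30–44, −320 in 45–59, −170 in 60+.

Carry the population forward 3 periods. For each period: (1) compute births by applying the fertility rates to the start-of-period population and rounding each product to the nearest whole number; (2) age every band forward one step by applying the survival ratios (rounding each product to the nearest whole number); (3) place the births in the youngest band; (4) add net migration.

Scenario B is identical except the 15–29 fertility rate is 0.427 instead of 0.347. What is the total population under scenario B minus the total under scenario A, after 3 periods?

2157

Call the bands 1 to 5, youngest first.
After projecting period 1:
Births: 11450 × 0.347 = 3973
Band 2: 7500 × 0.978 = 7335
Band 3: 11450 × 0.976 = 11175
Band 4: 4450 × 0.971 = 4321
Band 5: 6700 × 0.957 + 2550 × 0.552 = 6412 + 1408 = 7820
Net migration: Band 1 + 360 → 4333; Band 2 − 90 → 7245; Band 3 + 240 → 11415; Band 4 − 320 → 4001; Band 5 − 170 → 7650
End of period: [4333, 7245, 11415, 4001, 7650]
After projecting period 2:
Births: 7245 × 0.347 = 2514
Band 2: 4333 × 0.978 = 4238
Band 3: 7245 × 0.976 = 7071
Band 4: 11415 × 0.971 = 11084
Band 5: 4001 × 0.957 + 7650 × 0.552 = 3829 + 4223 = 8052
Net migration: Band 1 + 360 → 2874; Band 2 − 90 → 4148; Band 3 + 240 → 7311; Band 4 − 320 → 10764; Band 5 − 170 → 7882
End of period: [2874, 4148, 7311, 10764, 7882]
After projecting period 3:
Births: 4148 × 0.347 = 1439
Band 2: 2874 × 0.978 = 2811
Band 3: 4148 × 0.976 = 4048
Band 4: 7311 × 0.971 = 7099
Band 5: 10764 × 0.957 + 7882 × 0.552 = 10301 + 4351 = 14652
Net migration: Band 1 + 360 → 1799; Band 2 − 90 → 2721; Band 3 + 240 → 4288; Band 4 − 320 → 6779; Band 5 − 170 → 14482
End of period: [1799, 2721, 4288, 6779, 14482]
Scenario A total after 3 periods: 30069
Scenario B projection —
After projecting period 1:
Births: 11450 × 0.427 = 4889
Band 2: 7500 × 0.978 = 7335
Band 3: 11450 × 0.976 = 11175
Band 4: 4450 × 0.971 = 4321
Band 5: 6700 × 0.957 + 2550 × 0.552 = 6412 + 1408 = 7820
Net migration: Band 1 + 360 → 5249; Band 2 − 90 → 7245; Band 3 + 240 → 11415; Band 4 − 320 → 4001; Band 5 − 170 → 7650
End of period: [5249, 7245, 11415, 4001, 7650]
After projecting period 2:
Births: 7245 × 0.427 = 3094
Band 2: 5249 × 0.978 = 5134
Band 3: 7245 × 0.976 = 7071
Band 4: 11415 × 0.971 = 11084
Band 5: 4001 × 0.957 + 7650 × 0.552 = 3829 + 4223 = 8052
Net migration: Band 1 + 360 → 3454; Band 2 − 90 → 5044; Band 3 + 240 → 7311; Band 4 − 320 → 10764; Band 5 − 170 → 7882
End of period: [3454, 5044, 7311, 10764, 7882]
After projecting period 3:
Births: 5044 × 0.427 = 2154
Band 2: 3454 × 0.978 = 3378
Band 3: 5044 × 0.976 = 4923
Band 4: 7311 × 0.971 = 7099
Band 5: 10764 × 0.957 + 7882 × 0.552 = 10301 + 4351 = 14652
Net migration: Band 1 + 360 → 2514; Band 2 − 90 → 3288; Band 3 + 240 → 5163; Band 4 − 320 → 6779; Band 5 − 170 → 14482
End of period: [2514, 3288, 5163, 6779, 14482]
Scenario B total after 3 periods: 32226
Difference B − A = 32226 − 30069 = 2157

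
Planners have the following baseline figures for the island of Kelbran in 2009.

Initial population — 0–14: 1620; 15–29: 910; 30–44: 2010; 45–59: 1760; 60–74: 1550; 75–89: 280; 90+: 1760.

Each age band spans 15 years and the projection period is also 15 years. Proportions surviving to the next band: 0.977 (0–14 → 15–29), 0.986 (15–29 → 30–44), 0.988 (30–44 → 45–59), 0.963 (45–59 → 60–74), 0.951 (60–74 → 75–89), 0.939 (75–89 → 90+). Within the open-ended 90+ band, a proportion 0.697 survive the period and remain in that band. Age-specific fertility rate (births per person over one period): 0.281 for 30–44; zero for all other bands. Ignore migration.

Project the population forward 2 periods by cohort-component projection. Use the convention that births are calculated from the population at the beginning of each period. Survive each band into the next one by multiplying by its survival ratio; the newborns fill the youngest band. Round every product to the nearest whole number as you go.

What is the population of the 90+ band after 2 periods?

— Period 1 —
Births: 2010 × 0.281 = 565
15–29: 1620 × 0.977 = 1583
30–44: 910 × 0.986 = 897
45–59: 2010 × 0.988 = 1986
60–74: 1760 × 0.963 = 1695
75–89: 1550 × 0.951 = 1474
90+: 280 × 0.939 + 1760 × 0.697 = 263 + 1227 = 1490
Population now: 0–14=565, 15–29=1583, 30–44=897, 45–59=1986, 60–74=1695, 75–89=1474, 90+=1490
— Period 2 —
Births: 897 × 0.281 = 252
15–29: 565 × 0.977 = 552
30–44: 1583 × 0.986 = 1561
45–59: 897 × 0.988 = 886
60–74: 1986 × 0.963 = 1913
75–89: 1695 × 0.951 = 1612
90+: 1474 × 0.939 + 1490 × 0.697 = 1384 + 1039 = 2423
Population now: 0–14=252, 15–29=552, 30–44=1561, 45–59=886, 60–74=1913, 75–89=1612, 90+=2423

2423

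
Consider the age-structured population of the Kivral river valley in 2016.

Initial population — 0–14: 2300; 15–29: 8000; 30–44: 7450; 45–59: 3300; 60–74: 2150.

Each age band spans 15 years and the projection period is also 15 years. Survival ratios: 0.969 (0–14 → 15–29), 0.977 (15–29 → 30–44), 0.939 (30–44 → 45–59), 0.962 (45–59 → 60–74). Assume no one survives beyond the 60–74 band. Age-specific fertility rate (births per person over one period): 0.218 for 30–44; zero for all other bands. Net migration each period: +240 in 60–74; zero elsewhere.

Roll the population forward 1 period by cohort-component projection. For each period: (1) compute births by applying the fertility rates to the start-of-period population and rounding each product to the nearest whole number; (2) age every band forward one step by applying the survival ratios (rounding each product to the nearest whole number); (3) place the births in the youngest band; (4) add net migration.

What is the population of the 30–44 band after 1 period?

(Groups numbered youngest = 1 to oldest = 5.)
Period 1.
Births: 7450 × 0.218 = 1624
Group 2: 2300 × 0.969 = 2229
Group 3: 8000 × 0.977 = 7816
Group 4: 7450 × 0.939 = 6996
Group 5: 3300 × 0.962 = 3175
Net migration: Group 5 + 240 → 3415
End of period: [1624, 2229, 7816, 6996, 3415]

7816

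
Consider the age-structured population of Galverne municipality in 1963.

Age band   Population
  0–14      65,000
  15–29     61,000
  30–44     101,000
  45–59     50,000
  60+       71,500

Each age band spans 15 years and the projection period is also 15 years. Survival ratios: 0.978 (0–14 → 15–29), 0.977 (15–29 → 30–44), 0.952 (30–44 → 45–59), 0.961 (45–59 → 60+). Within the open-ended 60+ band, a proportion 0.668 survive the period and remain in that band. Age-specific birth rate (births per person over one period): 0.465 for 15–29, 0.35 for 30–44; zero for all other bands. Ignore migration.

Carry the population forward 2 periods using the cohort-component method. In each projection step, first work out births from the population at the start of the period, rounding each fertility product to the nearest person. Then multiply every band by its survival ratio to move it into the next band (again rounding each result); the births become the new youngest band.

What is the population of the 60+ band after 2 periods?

156404

(Groups numbered youngest = 1 to oldest = 5.)
[period 1]
Births: 61000 * 0.465 = 28365 ; 101000 * 0.35 = 35350 → total 63715
Group 2: 65000 * 0.978 = 63570
Group 3: 61000 * 0.977 = 59597
Group 4: 101000 * 0.952 = 96152
Group 5: 50000 * 0.961 + 71500 * 0.668 = 48050 + 47762 = 95812
Giving 63715 / 63570 / 59597 / 96152 / 95812.
[period 2]
Births: 63570 * 0.465 = 29560 ; 59597 * 0.35 = 20859 → total 50419
Group 2: 63715 * 0.978 = 62313
Group 3: 63570 * 0.977 = 62108
Group 4: 59597 * 0.952 = 56736
Group 5: 96152 * 0.961 + 95812 * 0.668 = 92402 + 64002 = 156404
Giving 50419 / 62313 / 62108 / 56736 / 156404.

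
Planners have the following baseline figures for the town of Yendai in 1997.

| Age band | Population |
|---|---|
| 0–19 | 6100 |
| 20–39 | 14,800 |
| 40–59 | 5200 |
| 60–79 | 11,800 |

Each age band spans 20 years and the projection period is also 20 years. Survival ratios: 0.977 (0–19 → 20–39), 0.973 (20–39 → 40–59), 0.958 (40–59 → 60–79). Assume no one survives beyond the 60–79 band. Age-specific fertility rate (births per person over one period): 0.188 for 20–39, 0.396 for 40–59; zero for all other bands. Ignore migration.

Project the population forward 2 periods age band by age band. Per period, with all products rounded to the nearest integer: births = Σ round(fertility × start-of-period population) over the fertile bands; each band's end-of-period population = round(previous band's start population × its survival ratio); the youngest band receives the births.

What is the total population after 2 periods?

31146

Period 1.
Births: 14800 × 0.188 = 2782, 5200 × 0.396 = 2059 — total 4841
20–39: 6100 × 0.977 = 5960
40–59: 14800 × 0.973 = 14400
60–79: 5200 × 0.958 = 4982
End of period: [4841, 5960, 14400, 4982]
Period 2.
Births: 5960 × 0.188 = 1120, 14400 × 0.396 = 5702 — total 6822
20–39: 4841 × 0.977 = 4730
40–59: 5960 × 0.973 = 5799
60–79: 14400 × 0.958 = 13795
End of period: [6822, 4730, 5799, 13795]
Total after period 2: 6822 + 4730 + 5799 + 13795 = 31146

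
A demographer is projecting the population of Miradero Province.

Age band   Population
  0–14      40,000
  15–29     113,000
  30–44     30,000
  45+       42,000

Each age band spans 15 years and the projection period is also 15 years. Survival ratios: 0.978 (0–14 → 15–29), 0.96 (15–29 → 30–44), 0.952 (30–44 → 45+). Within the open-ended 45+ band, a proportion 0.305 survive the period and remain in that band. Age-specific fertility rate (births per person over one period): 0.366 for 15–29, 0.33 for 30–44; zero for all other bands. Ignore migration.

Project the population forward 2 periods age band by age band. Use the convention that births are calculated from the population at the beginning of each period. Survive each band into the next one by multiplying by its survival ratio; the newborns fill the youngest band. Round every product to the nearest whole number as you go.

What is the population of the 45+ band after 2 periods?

After projecting period 1:
Births: 113000 * 0.366 = 41358  |  30000 * 0.33 = 9900 ⇒ total 51258
15–29: 40000 * 0.978 = 39120
30–44: 113000 * 0.96 = 108480
45+: 30000 * 0.952 + 42000 * 0.305 = 28560 + 12810 = 41370
Population now: 0–14=51258, 15–29=39120, 30–44=108480, 45+=41370
After projecting period 2:
Births: 39120 * 0.366 = 14318  |  108480 * 0.33 = 35798 ⇒ total 50116
15–29: 51258 * 0.978 = 50130
30–44: 39120 * 0.96 = 37555
45+: 108480 * 0.952 + 41370 * 0.305 = 103273 + 12618 = 115891
Population now: 0–14=50116, 15–29=50130, 30–44=37555, 45+=115891

115891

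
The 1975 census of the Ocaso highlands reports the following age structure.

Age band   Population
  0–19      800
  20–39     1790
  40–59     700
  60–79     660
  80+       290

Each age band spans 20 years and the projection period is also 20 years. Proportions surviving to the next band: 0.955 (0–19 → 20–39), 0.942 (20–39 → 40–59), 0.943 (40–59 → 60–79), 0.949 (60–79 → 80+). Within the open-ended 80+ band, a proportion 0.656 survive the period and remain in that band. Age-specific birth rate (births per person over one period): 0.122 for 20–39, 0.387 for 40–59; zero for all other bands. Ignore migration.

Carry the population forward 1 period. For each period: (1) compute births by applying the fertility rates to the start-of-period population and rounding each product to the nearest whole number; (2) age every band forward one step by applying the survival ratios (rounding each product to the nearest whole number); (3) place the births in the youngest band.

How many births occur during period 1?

489

Numbering the bands 1..5 from youngest to oldest:
— Period 1 —
Births: 1790 × 0.122 = 218, 700 × 0.387 = 271 — total 489
Band 2: 800 × 0.955 = 764
Band 3: 1790 × 0.942 = 1686
Band 4: 700 × 0.943 = 660
Band 5: 660 × 0.949 + 290 × 0.656 = 626 + 190 = 816
Giving 489 / 764 / 1686 / 660 / 816.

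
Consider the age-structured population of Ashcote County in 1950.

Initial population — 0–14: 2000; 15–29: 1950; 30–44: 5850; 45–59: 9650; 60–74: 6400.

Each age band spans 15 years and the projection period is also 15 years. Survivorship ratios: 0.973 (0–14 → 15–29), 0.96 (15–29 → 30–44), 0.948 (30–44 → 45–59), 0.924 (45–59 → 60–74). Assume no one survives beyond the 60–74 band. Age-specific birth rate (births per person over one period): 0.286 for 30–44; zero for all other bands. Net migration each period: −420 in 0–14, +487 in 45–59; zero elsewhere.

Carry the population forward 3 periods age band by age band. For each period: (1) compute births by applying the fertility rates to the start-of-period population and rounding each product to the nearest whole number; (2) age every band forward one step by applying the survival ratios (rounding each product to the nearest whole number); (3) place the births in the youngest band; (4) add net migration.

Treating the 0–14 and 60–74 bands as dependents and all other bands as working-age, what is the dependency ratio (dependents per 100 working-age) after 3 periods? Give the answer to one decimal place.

[period 1]
Births: 5850 × 0.286 = 1673
15–29: 2000 × 0.973 = 1946
30–44: 1950 × 0.96 = 1872
45–59: 5850 × 0.948 = 5546
60–74: 9650 × 0.924 = 8917
Net migration: 0–14 − 420 → 1253; 45–59 + 487 → 6033
→ [1253, 1946, 1872, 6033, 8917]
[period 2]
Births: 1872 × 0.286 = 535
15–29: 1253 × 0.973 = 1219
30–44: 1946 × 0.96 = 1868
45–59: 1872 × 0.948 = 1775
60–74: 6033 × 0.924 = 5574
Net migration: 0–14 − 420 → 115; 45–59 + 487 → 2262
→ [115, 1219, 1868, 2262, 5574]
[period 3]
Births: 1868 × 0.286 = 534
15–29: 115 × 0.973 = 112
30–44: 1219 × 0.96 = 1170
45–59: 1868 × 0.948 = 1771
60–74: 2262 × 0.924 = 2090
Net migration: 0–14 − 420 → 114; 45–59 + 487 → 2258
→ [114, 112, 1170, 2258, 2090]
Dependents (band 0–14 + band 60–74) = 114 + 2090 = 2204; working-age = 3540; ratio = 2204/3540 × 100 = 62.3

62.3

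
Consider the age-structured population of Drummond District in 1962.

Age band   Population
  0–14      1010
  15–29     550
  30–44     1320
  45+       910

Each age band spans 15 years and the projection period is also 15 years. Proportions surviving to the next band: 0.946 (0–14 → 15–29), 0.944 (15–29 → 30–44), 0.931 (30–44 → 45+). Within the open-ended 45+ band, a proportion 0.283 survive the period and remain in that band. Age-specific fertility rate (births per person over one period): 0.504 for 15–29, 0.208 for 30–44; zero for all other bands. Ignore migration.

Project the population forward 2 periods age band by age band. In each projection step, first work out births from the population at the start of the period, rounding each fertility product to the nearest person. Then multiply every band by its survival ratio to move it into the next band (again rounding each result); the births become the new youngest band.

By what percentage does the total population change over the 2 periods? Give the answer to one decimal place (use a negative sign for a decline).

-23.0

Period 1.
Births: 550 × 0.504 = 277  |  1320 × 0.208 = 275 ⇒ total 552
15–29: 1010 × 0.946 = 955
30–44: 550 × 0.944 = 519
45+: 1320 × 0.931 + 910 × 0.283 = 1229 + 258 = 1487
Population now: 0–14=552, 15–29=955, 30–44=519, 45+=1487
Period 2.
Births: 955 × 0.504 = 481  |  519 × 0.208 = 108 ⇒ total 589
15–29: 552 × 0.946 = 522
30–44: 955 × 0.944 = 902
45+: 519 × 0.931 + 1487 × 0.283 = 483 + 421 = 904
Population now: 0–14=589, 15–29=522, 30–44=902, 45+=904
Total: 3790 → 2917; change = -873; percentage change = -23.0%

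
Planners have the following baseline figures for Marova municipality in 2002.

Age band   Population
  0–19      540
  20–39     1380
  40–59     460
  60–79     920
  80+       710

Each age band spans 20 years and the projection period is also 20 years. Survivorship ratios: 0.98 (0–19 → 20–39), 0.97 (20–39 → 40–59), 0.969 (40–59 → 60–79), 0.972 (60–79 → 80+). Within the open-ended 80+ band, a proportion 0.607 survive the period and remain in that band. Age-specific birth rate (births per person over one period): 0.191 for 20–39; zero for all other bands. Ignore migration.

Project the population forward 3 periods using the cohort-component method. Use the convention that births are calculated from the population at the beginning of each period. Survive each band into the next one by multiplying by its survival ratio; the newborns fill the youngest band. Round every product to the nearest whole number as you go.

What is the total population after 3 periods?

2908

After projecting period 1:
Births: 1380 * 0.191 = 264
20–39: 540 * 0.98 = 529
40–59: 1380 * 0.97 = 1339
60–79: 460 * 0.969 = 446
80+: 920 * 0.972 + 710 * 0.607 = 894 + 431 = 1325
Giving 264 / 529 / 1339 / 446 / 1325.
After projecting period 2:
Births: 529 * 0.191 = 101
20–39: 264 * 0.98 = 259
40–59: 529 * 0.97 = 513
60–79: 1339 * 0.969 = 1297
80+: 446 * 0.972 + 1325 * 0.607 = 434 + 804 = 1238
Giving 101 / 259 / 513 / 1297 / 1238.
After projecting period 3:
Births: 259 * 0.191 = 49
20–39: 101 * 0.98 = 99
40–59: 259 * 0.97 = 251
60–79: 513 * 0.969 = 497
80+: 1297 * 0.972 + 1238 * 0.607 = 1261 + 751 = 2012
Giving 49 / 99 / 251 / 497 / 2012.
Total after period 3: 49 + 99 + 251 + 497 + 2012 = 2908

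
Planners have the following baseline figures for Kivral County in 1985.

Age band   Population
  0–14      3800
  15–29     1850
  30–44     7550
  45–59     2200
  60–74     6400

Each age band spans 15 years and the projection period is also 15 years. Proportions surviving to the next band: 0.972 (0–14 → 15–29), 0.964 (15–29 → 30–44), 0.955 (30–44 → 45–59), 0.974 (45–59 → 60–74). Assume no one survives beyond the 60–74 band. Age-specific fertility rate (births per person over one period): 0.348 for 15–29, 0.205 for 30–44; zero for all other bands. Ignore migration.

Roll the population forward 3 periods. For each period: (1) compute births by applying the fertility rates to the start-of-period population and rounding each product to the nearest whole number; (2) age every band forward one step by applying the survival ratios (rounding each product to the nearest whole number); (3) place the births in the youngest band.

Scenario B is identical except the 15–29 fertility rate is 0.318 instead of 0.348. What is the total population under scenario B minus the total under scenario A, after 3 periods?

[period 1]
Births: 1850 × 0.348 = 644  |  7550 × 0.205 = 1548 → 2192
15–29: 3800 × 0.972 = 3694
30–44: 1850 × 0.964 = 1783
45–59: 7550 × 0.955 = 7210
60–74: 2200 × 0.974 = 2143
End of period: [2192, 3694, 1783, 7210, 2143]
[period 2]
Births: 3694 × 0.348 = 1286  |  1783 × 0.205 = 366 → 1652
15–29: 2192 × 0.972 = 2131
30–44: 3694 × 0.964 = 3561
45–59: 1783 × 0.955 = 1703
60–74: 7210 × 0.974 = 7023
End of period: [1652, 2131, 3561, 1703, 7023]
[period 3]
Births: 2131 × 0.348 = 742  |  3561 × 0.205 = 730 → 1472
15–29: 1652 × 0.972 = 1606
30–44: 2131 × 0.964 = 2054
45–59: 3561 × 0.955 = 3401
60–74: 1703 × 0.974 = 1659
End of period: [1472, 1606, 2054, 3401, 1659]
Scenario A total after 3 periods: 10192
Scenario B projection —
[period 1]
Births: 1850 × 0.318 = 588  |  7550 × 0.205 = 1548 → 2136
15–29: 3800 × 0.972 = 3694
30–44: 1850 × 0.964 = 1783
45–59: 7550 × 0.955 = 7210
60–74: 2200 × 0.974 = 2143
End of period: [2136, 3694, 1783, 7210, 2143]
[period 2]
Births: 3694 × 0.318 = 1175  |  1783 × 0.205 = 366 → 1541
15–29: 2136 × 0.972 = 2076
30–44: 3694 × 0.964 = 3561
45–59: 1783 × 0.955 = 1703
60–74: 7210 × 0.974 = 7023
End of period: [1541, 2076, 3561, 1703, 7023]
[period 3]
Births: 2076 × 0.318 = 660  |  3561 × 0.205 = 730 → 1390
15–29: 1541 × 0.972 = 1498
30–44: 2076 × 0.964 = 2001
45–59: 3561 × 0.955 = 3401
60–74: 1703 × 0.974 = 1659
End of period: [1390, 1498, 2001, 3401, 1659]
Scenario B total after 3 periods: 9949
Difference B − A = 9949 − 10192 = -243

-243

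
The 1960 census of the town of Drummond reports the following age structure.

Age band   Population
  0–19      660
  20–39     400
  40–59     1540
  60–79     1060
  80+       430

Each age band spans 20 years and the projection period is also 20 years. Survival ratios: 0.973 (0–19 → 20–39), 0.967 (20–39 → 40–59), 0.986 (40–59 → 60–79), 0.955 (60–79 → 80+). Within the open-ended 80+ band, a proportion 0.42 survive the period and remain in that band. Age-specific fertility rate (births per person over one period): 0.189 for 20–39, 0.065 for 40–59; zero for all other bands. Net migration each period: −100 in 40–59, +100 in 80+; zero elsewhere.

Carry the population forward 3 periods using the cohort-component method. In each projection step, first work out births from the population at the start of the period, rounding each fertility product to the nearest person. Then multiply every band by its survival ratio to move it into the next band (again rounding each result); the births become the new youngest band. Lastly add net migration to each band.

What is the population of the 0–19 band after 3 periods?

Period 1:
Births: 400 × 0.189 = 76, 1540 × 0.065 = 100 ⇒ total 176
20–39: 660 × 0.973 = 642
40–59: 400 × 0.967 = 387
60–79: 1540 × 0.986 = 1518
80+: 1060 × 0.955 + 430 × 0.42 = 1012 + 181 = 1193
Net migration: 40–59 − 100 → 287; 80+ + 100 → 1293
→ [176, 642, 287, 1518, 1293]
Period 2:
Births: 642 × 0.189 = 121, 287 × 0.065 = 19 ⇒ total 140
20–39: 176 × 0.973 = 171
40–59: 642 × 0.967 = 621
60–79: 287 × 0.986 = 283
80+: 1518 × 0.955 + 1293 × 0.42 = 1450 + 543 = 1993
Net migration: 40–59 − 100 → 521; 80+ + 100 → 2093
→ [140, 171, 521, 283, 2093]
Period 3:
Births: 171 × 0.189 = 32, 521 × 0.065 = 34 ⇒ total 66
20–39: 140 × 0.973 = 136
40–59: 171 × 0.967 = 165
60–79: 521 × 0.986 = 514
80+: 283 × 0.955 + 2093 × 0.42 = 270 + 879 = 1149
Net migration: 40–59 − 100 → 65; 80+ + 100 → 1249
→ [66, 136, 65, 514, 1249]

66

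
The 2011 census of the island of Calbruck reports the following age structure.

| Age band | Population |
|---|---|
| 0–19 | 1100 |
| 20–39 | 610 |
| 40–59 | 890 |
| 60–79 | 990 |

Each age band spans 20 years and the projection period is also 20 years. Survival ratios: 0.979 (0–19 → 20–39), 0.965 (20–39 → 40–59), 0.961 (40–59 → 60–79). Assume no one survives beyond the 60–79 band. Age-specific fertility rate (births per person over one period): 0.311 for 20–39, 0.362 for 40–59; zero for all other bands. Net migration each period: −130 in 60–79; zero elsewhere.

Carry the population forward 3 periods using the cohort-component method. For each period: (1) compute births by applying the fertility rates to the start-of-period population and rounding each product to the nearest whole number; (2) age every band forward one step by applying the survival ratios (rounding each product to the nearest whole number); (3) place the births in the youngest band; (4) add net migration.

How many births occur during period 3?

532

Let group 1 be 0–19 through group 4 = 60–79.
Period 1:
Births: 610 × 0.311 = 190  |  890 × 0.362 = 322 — total 512
Group 2: 1100 × 0.979 = 1077
Group 3: 610 × 0.965 = 589
Group 4: 890 × 0.961 = 855
Net migration: Group 4 − 130 → 725
Giving 512 / 1077 / 589 / 725.
Period 2:
Births: 1077 × 0.311 = 335  |  589 × 0.362 = 213 — total 548
Group 2: 512 × 0.979 = 501
Group 3: 1077 × 0.965 = 1039
Group 4: 589 × 0.961 = 566
Net migration: Group 4 − 130 → 436
Giving 548 / 501 / 1039 / 436.
Period 3:
Births: 501 × 0.311 = 156  |  1039 × 0.362 = 376 — total 532
Group 2: 548 × 0.979 = 536
Group 3: 501 × 0.965 = 483
Group 4: 1039 × 0.961 = 998
Net migration: Group 4 − 130 → 868
Giving 532 / 536 / 483 / 868.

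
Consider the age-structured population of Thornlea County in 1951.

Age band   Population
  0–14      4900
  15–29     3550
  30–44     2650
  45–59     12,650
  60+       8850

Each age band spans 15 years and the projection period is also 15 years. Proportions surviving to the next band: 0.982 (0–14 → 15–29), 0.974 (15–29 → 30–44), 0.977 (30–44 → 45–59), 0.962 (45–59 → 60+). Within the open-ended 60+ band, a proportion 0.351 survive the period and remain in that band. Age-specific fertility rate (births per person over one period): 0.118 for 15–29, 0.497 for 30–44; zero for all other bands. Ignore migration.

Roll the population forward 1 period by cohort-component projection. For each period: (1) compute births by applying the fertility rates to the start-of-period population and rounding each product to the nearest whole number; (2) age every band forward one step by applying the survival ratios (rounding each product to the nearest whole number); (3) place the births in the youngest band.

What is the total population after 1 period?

27870

[period 1]
Births: 3550 × 0.118 = 419 ; 2650 × 0.497 = 1317 — total 1736
15–29: 4900 × 0.982 = 4812
30–44: 3550 × 0.974 = 3458
45–59: 2650 × 0.977 = 2589
60+: 12650 × 0.962 + 8850 × 0.351 = 12169 + 3106 = 15275
End of period: [1736, 4812, 3458, 2589, 15275]
Total after period 1: 1736 + 4812 + 3458 + 2589 + 15275 = 27870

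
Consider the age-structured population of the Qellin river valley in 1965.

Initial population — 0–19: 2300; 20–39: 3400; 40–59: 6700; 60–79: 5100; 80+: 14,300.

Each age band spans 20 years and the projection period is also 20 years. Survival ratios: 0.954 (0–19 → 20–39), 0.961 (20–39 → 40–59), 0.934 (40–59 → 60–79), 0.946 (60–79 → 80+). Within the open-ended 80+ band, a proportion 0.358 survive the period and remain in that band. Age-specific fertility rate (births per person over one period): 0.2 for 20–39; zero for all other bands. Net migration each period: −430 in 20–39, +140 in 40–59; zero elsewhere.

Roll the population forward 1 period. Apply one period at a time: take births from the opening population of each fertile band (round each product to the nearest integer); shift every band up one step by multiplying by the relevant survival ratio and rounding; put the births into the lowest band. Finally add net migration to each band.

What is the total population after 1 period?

Let band 1 be 0–19 through band 5 = 80+.
— Period 1 —
Births: 3400 × 0.2 = 680
Band 2: 2300 × 0.954 = 2194
Band 3: 3400 × 0.961 = 3267
Band 4: 6700 × 0.934 = 6258
Band 5: 5100 × 0.946 + 14300 × 0.358 = 4825 + 5119 = 9944
Net migration: Band 2 − 430 → 1764; Band 3 + 140 → 3407
Giving 680 / 1764 / 3407 / 6258 / 9944.
Total after period 1: 680 + 1764 + 3407 + 6258 + 9944 = 22053

22053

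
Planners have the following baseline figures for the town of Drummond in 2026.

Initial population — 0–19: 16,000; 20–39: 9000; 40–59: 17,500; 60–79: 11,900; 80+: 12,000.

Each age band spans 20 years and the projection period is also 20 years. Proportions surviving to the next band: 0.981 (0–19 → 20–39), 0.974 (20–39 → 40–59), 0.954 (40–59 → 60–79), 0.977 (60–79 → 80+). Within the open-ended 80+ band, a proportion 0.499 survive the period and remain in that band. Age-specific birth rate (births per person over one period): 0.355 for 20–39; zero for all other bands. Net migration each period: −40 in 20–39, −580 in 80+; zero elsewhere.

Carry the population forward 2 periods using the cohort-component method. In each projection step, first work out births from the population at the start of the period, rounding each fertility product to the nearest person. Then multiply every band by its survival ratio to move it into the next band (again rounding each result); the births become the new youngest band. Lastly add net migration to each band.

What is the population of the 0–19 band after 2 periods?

5558

[period 1]
Births: 9000 × 0.355 = 3195
20–39: 16000 × 0.981 = 15696
40–59: 9000 × 0.974 = 8766
60–79: 17500 × 0.954 = 16695
80+: 11900 × 0.977 + 12000 × 0.499 = 11626 + 5988 = 17614
Net migration: 20–39 − 40 → 15656; 80+ − 580 → 17034
Giving 3195 / 15656 / 8766 / 16695 / 17034.
[period 2]
Births: 15656 × 0.355 = 5558
20–39: 3195 × 0.981 = 3134
40–59: 15656 × 0.974 = 15249
60–79: 8766 × 0.954 = 8363
80+: 16695 × 0.977 + 17034 × 0.499 = 16311 + 8500 = 24811
Net migration: 20–39 − 40 → 3094; 80+ − 580 → 24231
Giving 5558 / 3094 / 15249 / 8363 / 24231.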